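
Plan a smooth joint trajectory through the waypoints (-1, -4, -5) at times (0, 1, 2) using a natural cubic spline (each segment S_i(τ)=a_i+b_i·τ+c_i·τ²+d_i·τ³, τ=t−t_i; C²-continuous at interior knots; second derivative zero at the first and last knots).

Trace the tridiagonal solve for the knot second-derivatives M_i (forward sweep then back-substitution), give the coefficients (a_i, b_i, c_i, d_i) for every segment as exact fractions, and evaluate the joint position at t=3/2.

  seg 0: a=-1 b=-7/2 c=0 d=1/2
  seg 1: a=-4 b=-2 c=3/2 d=-1/2
S(3/2) = -75/16

Δ: Δ0=-3, Δ1=-1
row 1: diag=4, rhs=12; c'=1/4, d'=3
back: M1=3
M: M0=0, M1=3, M2=0
seg 0: a=-1, c=M0/2=0, d=(M1−M0)/(6·1)=1/2, b=Δ0−h0·(2M0+M1)/6=-7/2
seg 1: a=-4, c=M1/2=3/2, d=(M2−M1)/(6·1)=-1/2, b=Δ1−h1·(2M1+M2)/6=-2
t_q=3/2 → seg 1, τ=1/2; S=-4+-2·τ+3/2·τ²+-1/2·τ³=-75/16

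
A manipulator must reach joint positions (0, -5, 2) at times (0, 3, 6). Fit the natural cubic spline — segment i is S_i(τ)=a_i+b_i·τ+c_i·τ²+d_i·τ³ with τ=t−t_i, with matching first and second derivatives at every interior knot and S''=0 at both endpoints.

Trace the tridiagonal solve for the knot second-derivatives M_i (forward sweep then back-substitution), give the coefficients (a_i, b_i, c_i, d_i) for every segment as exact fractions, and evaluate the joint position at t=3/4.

Δ: Δ0=-5/3, Δ1=7/3
row 1: diag=12, rhs=24; c'=1/4, d'=2
back: M1=2
M: M0=0, M1=2, M2=0
seg 0: a=0, c=M0/2=0, d=(M1−M0)/(6·3)=1/9, b=Δ0−h0·(2M0+M1)/6=-8/3
seg 1: a=-5, c=M1/2=1, d=(M2−M1)/(6·3)=-1/9, b=Δ1−h1·(2M1+M2)/6=1/3
t_q=3/4 → seg 0, τ=3/4; S=0+-8/3·τ+0·τ²+1/9·τ³=-125/64

  seg 0: a=0 b=-8/3 c=0 d=1/9
  seg 1: a=-5 b=1/3 c=1 d=-1/9
S(3/4) = -125/64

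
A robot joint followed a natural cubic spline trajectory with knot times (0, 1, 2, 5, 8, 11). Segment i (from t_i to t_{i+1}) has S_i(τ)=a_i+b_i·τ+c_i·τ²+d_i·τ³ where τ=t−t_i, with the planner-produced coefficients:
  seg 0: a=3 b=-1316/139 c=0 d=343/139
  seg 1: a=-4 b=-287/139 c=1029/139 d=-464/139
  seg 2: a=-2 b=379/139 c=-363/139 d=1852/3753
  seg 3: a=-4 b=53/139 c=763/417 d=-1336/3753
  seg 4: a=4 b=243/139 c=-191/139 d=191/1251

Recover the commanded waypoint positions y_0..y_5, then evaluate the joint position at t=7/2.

y_0 = S_0(0) = a_0 = 3
y_1 = S_1(0) = a_1 = -4
y_2 = S_2(0) = a_2 = -2
y_3 = S_3(0) = a_3 = -4
y_4 = S_4(0) = a_4 = 4
y_5 = S_4(3) = 1
t_q=7/2 is in segment 2 (τ=3/2); S_2(τ)=-1179/556

y_0=3 y_1=-4 y_2=-2 y_3=-4 y_4=4 y_5=1
S(7/2) = -1179/556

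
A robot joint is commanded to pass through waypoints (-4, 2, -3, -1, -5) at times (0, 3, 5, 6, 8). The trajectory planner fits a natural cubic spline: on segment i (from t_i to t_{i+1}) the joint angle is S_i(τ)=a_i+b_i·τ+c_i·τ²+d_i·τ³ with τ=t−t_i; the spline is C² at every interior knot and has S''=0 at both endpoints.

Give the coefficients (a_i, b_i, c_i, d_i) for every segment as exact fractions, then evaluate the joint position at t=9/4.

Δ: Δ0=2, Δ1=-5/2, Δ2=2, Δ3=-2
row 1: diag=10, rhs=-27; c'=1/5, d'=-27/10
row 2: denom=6−2·1/5=28/5; d'=(27−2·-27/10)/(28/5)=81/14
row 3: denom=6−1·5/28=163/28; d'=(-24−1·81/14)/(163/28)=-834/163
back: M3=-834/163
back: M2=81/14−5/28·-834/163=1092/163
back: M1=-27/10−1/5·1092/163=-1317/326
M: M0=0, M1=-1317/326, M2=1092/163, M3=-834/163, M4=0
seg 0: a=-4, c=M0/2=0, d=(M1−M0)/(6·3)=-439/1956, b=Δ0−h0·(2M0+M1)/6=2621/652
seg 1: a=2, c=M1/2=-1317/652, d=(M2−M1)/(6·2)=1167/1304, b=Δ1−h1·(2M1+M2)/6=-665/326
seg 2: a=-3, c=M2/2=546/163, d=(M3−M2)/(6·1)=-321/163, b=Δ2−h2·(2M2+M3)/6=101/163
seg 3: a=-1, c=M3/2=-417/163, d=(M4−M3)/(6·2)=139/326, b=Δ3−h3·(2M3+M4)/6=230/163
t_q=9/4 → seg 0, τ=9/4; S=-4+2621/652·τ+0·τ²+-439/1956·τ³=103835/41728

  seg 0: a=-4 b=2621/652 c=0 d=-439/1956
  seg 1: a=2 b=-665/326 c=-1317/652 d=1167/1304
  seg 2: a=-3 b=101/163 c=546/163 d=-321/163
  seg 3: a=-1 b=230/163 c=-417/163 d=139/326
S(9/4) = 103835/41728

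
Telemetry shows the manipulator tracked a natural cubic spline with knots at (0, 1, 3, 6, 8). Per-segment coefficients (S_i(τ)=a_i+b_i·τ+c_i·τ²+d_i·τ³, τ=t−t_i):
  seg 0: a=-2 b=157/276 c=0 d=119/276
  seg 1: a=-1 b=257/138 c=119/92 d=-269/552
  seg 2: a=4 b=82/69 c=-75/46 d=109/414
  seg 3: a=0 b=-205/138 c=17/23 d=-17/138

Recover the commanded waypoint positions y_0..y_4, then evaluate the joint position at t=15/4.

y_0=-2 y_1=-1 y_2=4 y_3=0 y_4=-1
S(15/4) = 12027/2944

y_0 = S_0(0) = a_0 = -2
y_1 = S_1(0) = a_1 = -1
y_2 = S_2(0) = a_2 = 4
y_3 = S_3(0) = a_3 = 0
y_4 = S_3(2) = -1
t_q=15/4 is in segment 2 (τ=3/4); S_2(τ)=12027/2944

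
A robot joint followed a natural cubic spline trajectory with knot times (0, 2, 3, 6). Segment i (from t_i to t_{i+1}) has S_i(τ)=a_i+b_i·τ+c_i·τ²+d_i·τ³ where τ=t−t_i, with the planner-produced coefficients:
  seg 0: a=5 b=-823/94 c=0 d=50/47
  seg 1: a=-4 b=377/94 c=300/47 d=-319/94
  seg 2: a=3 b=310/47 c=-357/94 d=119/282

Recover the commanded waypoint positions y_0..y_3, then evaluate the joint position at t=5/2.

y_0=5 y_1=-4 y_2=3 y_3=0
S(5/2) = -619/752

y_0 = S_0(0) = a_0 = 5
y_1 = S_1(0) = a_1 = -4
y_2 = S_2(0) = a_2 = 3
y_3 = S_2(3) = 0
t_q=5/2 is in segment 1 (τ=1/2); S_1(τ)=-619/752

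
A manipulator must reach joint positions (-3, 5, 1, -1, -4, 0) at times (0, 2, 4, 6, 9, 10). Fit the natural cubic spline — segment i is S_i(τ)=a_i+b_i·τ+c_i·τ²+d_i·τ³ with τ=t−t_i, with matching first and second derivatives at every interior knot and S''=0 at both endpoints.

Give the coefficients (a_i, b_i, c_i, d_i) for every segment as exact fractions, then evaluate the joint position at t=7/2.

  seg 0: a=-3 b=5713/1001 c=0 d=-1709/4004
  seg 1: a=5 b=586/1001 c=-5127/2002 d=2539/4004
  seg 2: a=1 b=-293/143 c=1245/1001 d=-360/1001
  seg 3: a=-1 b=-107/77 c=-915/1001 d=95/273
  seg 4: a=-4 b=2524/1001 c=2220/1001 d=-740/1001
S(7/2) = 72269/32032

Δ: Δ0=4, Δ1=-2, Δ2=-1, Δ3=-1, Δ4=4
row 1: diag=8, rhs=-36; c'=1/4, d'=-9/2
row 2: denom=8−2·1/4=15/2; d'=(6−2·-9/2)/(15/2)=2
row 3: denom=10−2·4/15=142/15; d'=(0−2·2)/(142/15)=-30/71
row 4: denom=8−3·45/142=1001/142; d'=(30−3·-30/71)/(1001/142)=4440/1001
back: M4=4440/1001
back: M3=-30/71−45/142·4440/1001=-1830/1001
back: M2=2−4/15·-1830/1001=2490/1001
back: M1=-9/2−1/4·2490/1001=-5127/1001
M: M0=0, M1=-5127/1001, M2=2490/1001, M3=-1830/1001, M4=4440/1001, M5=0
seg 0: a=-3, c=M0/2=0, d=(M1−M0)/(6·2)=-1709/4004, b=Δ0−h0·(2M0+M1)/6=5713/1001
seg 1: a=5, c=M1/2=-5127/2002, d=(M2−M1)/(6·2)=2539/4004, b=Δ1−h1·(2M1+M2)/6=586/1001
seg 2: a=1, c=M2/2=1245/1001, d=(M3−M2)/(6·2)=-360/1001, b=Δ2−h2·(2M2+M3)/6=-293/143
seg 3: a=-1, c=M3/2=-915/1001, d=(M4−M3)/(6·3)=95/273, b=Δ3−h3·(2M3+M4)/6=-107/77
seg 4: a=-4, c=M4/2=2220/1001, d=(M5−M4)/(6·1)=-740/1001, b=Δ4−h4·(2M4+M5)/6=2524/1001
t_q=7/2 → seg 1, τ=3/2; S=5+586/1001·τ+-5127/2002·τ²+2539/4004·τ³=72269/32032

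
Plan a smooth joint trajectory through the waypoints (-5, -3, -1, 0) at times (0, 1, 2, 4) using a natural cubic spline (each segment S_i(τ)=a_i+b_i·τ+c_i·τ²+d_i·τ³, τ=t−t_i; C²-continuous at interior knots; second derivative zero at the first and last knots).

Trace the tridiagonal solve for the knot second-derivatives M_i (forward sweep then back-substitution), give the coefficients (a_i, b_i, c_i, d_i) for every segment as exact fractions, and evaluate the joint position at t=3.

Δ: Δ0=2, Δ1=2, Δ2=1/2
row 1: diag=4, rhs=0; c'=1/4, d'=0
row 2: denom=6−1·1/4=23/4; d'=(-9−1·0)/(23/4)=-36/23
back: M2=-36/23
back: M1=0−1/4·-36/23=9/23
M: M0=0, M1=9/23, M2=-36/23, M3=0
seg 0: a=-5, c=M0/2=0, d=(M1−M0)/(6·1)=3/46, b=Δ0−h0·(2M0+M1)/6=89/46
seg 1: a=-3, c=M1/2=9/46, d=(M2−M1)/(6·1)=-15/46, b=Δ1−h1·(2M1+M2)/6=49/23
seg 2: a=-1, c=M2/2=-18/23, d=(M3−M2)/(6·2)=3/23, b=Δ2−h2·(2M2+M3)/6=71/46
t_q=3 → seg 2, τ=1; S=-1+71/46·τ+-18/23·τ²+3/23·τ³=-5/46

  seg 0: a=-5 b=89/46 c=0 d=3/46
  seg 1: a=-3 b=49/23 c=9/46 d=-15/46
  seg 2: a=-1 b=71/46 c=-18/23 d=3/23
S(3) = -5/46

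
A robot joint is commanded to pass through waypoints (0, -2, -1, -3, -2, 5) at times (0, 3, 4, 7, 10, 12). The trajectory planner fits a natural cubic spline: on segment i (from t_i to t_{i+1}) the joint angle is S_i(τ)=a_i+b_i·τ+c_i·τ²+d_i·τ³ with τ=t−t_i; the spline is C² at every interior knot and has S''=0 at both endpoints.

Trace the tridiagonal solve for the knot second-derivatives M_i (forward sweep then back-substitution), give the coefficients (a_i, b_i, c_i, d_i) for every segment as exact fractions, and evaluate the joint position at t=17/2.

Δ: Δ0=-2/3, Δ1=1, Δ2=-2/3, Δ3=1/3, Δ4=7/2
row 1: diag=8, rhs=10; c'=1/8, d'=5/4
row 2: denom=8−1·1/8=63/8; d'=(-10−1·5/4)/(63/8)=-10/7
row 3: denom=12−3·8/21=76/7; d'=(6−3·-10/7)/(76/7)=18/19
row 4: denom=10−3·21/76=697/76; d'=(19−3·18/19)/(697/76)=1228/697
back: M4=1228/697
back: M3=18/19−21/76·1228/697=321/697
back: M2=-10/7−8/21·321/697=-1118/697
back: M1=5/4−1/8·-1118/697=1011/697
M: M0=0, M1=1011/697, M2=-1118/697, M3=321/697, M4=1228/697, M5=0
seg 0: a=0, c=M0/2=0, d=(M1−M0)/(6·3)=337/4182, b=Δ0−h0·(2M0+M1)/6=-5821/4182
seg 1: a=-2, c=M1/2=1011/1394, d=(M2−M1)/(6·1)=-2129/4182, b=Δ1−h1·(2M1+M2)/6=1639/2091
seg 2: a=-1, c=M2/2=-559/697, d=(M3−M2)/(6·3)=1439/12546, b=Δ2−h2·(2M2+M3)/6=2957/4182
seg 3: a=-3, c=M3/2=321/1394, d=(M4−M3)/(6·3)=907/12546, b=Δ3−h3·(2M3+M4)/6=-124/123
seg 4: a=-2, c=M4/2=614/697, d=(M5−M4)/(6·2)=-307/2091, b=Δ4−h4·(2M4+M5)/6=9725/4182
t_q=17/2 → seg 3, τ=3/2; S=-3+-124/123·τ+321/1394·τ²+907/12546·τ³=-41821/11152

  seg 0: a=0 b=-5821/4182 c=0 d=337/4182
  seg 1: a=-2 b=1639/2091 c=1011/1394 d=-2129/4182
  seg 2: a=-1 b=2957/4182 c=-559/697 d=1439/12546
  seg 3: a=-3 b=-124/123 c=321/1394 d=907/12546
  seg 4: a=-2 b=9725/4182 c=614/697 d=-307/2091
S(17/2) = -41821/11152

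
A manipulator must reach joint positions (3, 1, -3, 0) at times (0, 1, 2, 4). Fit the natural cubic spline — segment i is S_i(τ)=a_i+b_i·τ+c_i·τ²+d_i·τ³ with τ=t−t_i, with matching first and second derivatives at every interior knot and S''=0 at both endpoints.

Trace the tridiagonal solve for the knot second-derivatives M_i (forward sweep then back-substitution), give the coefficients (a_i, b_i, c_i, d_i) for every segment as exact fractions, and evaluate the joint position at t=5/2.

  seg 0: a=3 b=-57/46 c=0 d=-35/46
  seg 1: a=1 b=-81/23 c=-105/46 d=83/46
  seg 2: a=-3 b=-123/46 c=72/23 d=-12/23
S(5/2) = -333/92

Δ: Δ0=-2, Δ1=-4, Δ2=3/2
row 1: diag=4, rhs=-12; c'=1/4, d'=-3
row 2: denom=6−1·1/4=23/4; d'=(33−1·-3)/(23/4)=144/23
back: M2=144/23
back: M1=-3−1/4·144/23=-105/23
M: M0=0, M1=-105/23, M2=144/23, M3=0
seg 0: a=3, c=M0/2=0, d=(M1−M0)/(6·1)=-35/46, b=Δ0−h0·(2M0+M1)/6=-57/46
seg 1: a=1, c=M1/2=-105/46, d=(M2−M1)/(6·1)=83/46, b=Δ1−h1·(2M1+M2)/6=-81/23
seg 2: a=-3, c=M2/2=72/23, d=(M3−M2)/(6·2)=-12/23, b=Δ2−h2·(2M2+M3)/6=-123/46
t_q=5/2 → seg 2, τ=1/2; S=-3+-123/46·τ+72/23·τ²+-12/23·τ³=-333/92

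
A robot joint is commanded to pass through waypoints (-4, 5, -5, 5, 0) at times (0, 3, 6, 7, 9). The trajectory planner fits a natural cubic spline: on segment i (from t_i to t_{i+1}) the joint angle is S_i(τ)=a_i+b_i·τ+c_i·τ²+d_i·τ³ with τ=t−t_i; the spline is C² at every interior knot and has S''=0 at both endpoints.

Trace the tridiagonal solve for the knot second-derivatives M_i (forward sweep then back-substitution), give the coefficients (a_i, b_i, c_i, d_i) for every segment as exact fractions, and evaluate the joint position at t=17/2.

Δ: Δ0=3, Δ1=-10/3, Δ2=10, Δ3=-5/2
row 1: diag=12, rhs=-38; c'=1/4, d'=-19/6
row 2: denom=8−3·1/4=29/4; d'=(80−3·-19/6)/(29/4)=358/29
row 3: denom=6−1·4/29=170/29; d'=(-75−1·358/29)/(170/29)=-149/10
back: M3=-149/10
back: M2=358/29−4/29·-149/10=72/5
back: M1=-19/6−1/4·72/5=-203/30
M: M0=0, M1=-203/30, M2=72/5, M3=-149/10, M4=0
seg 0: a=-4, c=M0/2=0, d=(M1−M0)/(6·3)=-203/540, b=Δ0−h0·(2M0+M1)/6=383/60
seg 1: a=5, c=M1/2=-203/60, d=(M2−M1)/(6·3)=127/108, b=Δ1−h1·(2M1+M2)/6=-113/30
seg 2: a=-5, c=M2/2=36/5, d=(M3−M2)/(6·1)=-293/60, b=Δ2−h2·(2M2+M3)/6=461/60
seg 3: a=5, c=M3/2=-149/20, d=(M4−M3)/(6·2)=149/120, b=Δ3−h3·(2M3+M4)/6=223/30
t_q=17/2 → seg 3, τ=3/2; S=5+223/30·τ+-149/20·τ²+149/120·τ³=229/64

  seg 0: a=-4 b=383/60 c=0 d=-203/540
  seg 1: a=5 b=-113/30 c=-203/60 d=127/108
  seg 2: a=-5 b=461/60 c=36/5 d=-293/60
  seg 3: a=5 b=223/30 c=-149/20 d=149/120
S(17/2) = 229/64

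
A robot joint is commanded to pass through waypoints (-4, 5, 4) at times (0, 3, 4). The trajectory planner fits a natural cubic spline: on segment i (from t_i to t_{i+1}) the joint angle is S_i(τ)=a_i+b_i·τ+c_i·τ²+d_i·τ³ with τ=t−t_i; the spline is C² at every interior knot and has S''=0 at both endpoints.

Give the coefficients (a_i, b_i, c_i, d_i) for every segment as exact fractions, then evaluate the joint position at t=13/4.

  seg 0: a=-4 b=9/2 c=0 d=-1/6
  seg 1: a=5 b=0 c=-3/2 d=1/2
S(13/4) = 629/128

Δ: Δ0=3, Δ1=-1
row 1: diag=8, rhs=-24; c'=1/8, d'=-3
back: M1=-3
M: M0=0, M1=-3, M2=0
seg 0: a=-4, c=M0/2=0, d=(M1−M0)/(6·3)=-1/6, b=Δ0−h0·(2M0+M1)/6=9/2
seg 1: a=5, c=M1/2=-3/2, d=(M2−M1)/(6·1)=1/2, b=Δ1−h1·(2M1+M2)/6=0
t_q=13/4 → seg 1, τ=1/4; S=5+0·τ+-3/2·τ²+1/2·τ³=629/128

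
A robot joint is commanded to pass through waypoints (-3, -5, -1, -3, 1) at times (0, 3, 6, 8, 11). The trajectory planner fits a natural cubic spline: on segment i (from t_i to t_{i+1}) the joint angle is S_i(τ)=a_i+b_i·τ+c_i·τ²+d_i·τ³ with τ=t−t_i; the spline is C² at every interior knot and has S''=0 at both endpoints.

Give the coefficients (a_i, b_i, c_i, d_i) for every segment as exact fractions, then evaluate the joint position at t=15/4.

  seg 0: a=-3 b=-256/177 c=0 d=46/531
  seg 1: a=-5 b=158/177 c=46/59 d=-112/531
  seg 2: a=-1 b=-22/177 c=-66/59 d=241/708
  seg 3: a=-3 b=-91/177 c=109/118 d=-109/1062
S(15/4) = -1879/472

Δ: Δ0=-2/3, Δ1=4/3, Δ2=-1, Δ3=4/3
row 1: diag=12, rhs=12; c'=1/4, d'=1
row 2: denom=10−3·1/4=37/4; d'=(-14−3·1)/(37/4)=-68/37
row 3: denom=10−2·8/37=354/37; d'=(14−2·-68/37)/(354/37)=109/59
back: M3=109/59
back: M2=-68/37−8/37·109/59=-132/59
back: M1=1−1/4·-132/59=92/59
M: M0=0, M1=92/59, M2=-132/59, M3=109/59, M4=0
seg 0: a=-3, c=M0/2=0, d=(M1−M0)/(6·3)=46/531, b=Δ0−h0·(2M0+M1)/6=-256/177
seg 1: a=-5, c=M1/2=46/59, d=(M2−M1)/(6·3)=-112/531, b=Δ1−h1·(2M1+M2)/6=158/177
seg 2: a=-1, c=M2/2=-66/59, d=(M3−M2)/(6·2)=241/708, b=Δ2−h2·(2M2+M3)/6=-22/177
seg 3: a=-3, c=M3/2=109/118, d=(M4−M3)/(6·3)=-109/1062, b=Δ3−h3·(2M3+M4)/6=-91/177
t_q=15/4 → seg 1, τ=3/4; S=-5+158/177·τ+46/59·τ²+-112/531·τ³=-1879/472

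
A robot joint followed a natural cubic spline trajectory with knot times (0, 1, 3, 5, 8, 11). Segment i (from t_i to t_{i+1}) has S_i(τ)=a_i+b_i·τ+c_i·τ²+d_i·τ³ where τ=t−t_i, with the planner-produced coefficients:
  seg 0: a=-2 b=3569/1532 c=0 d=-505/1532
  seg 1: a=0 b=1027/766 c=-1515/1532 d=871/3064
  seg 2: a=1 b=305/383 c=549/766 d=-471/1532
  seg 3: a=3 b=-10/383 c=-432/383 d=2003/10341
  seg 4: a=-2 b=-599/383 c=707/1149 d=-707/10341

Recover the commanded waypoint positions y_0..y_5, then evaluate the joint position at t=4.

y_0=-2 y_1=0 y_2=1 y_3=3 y_4=-2 y_5=-3
S(4) = 3379/1532

y_0 = S_0(0) = a_0 = -2
y_1 = S_1(0) = a_1 = 0
y_2 = S_2(0) = a_2 = 1
y_3 = S_3(0) = a_3 = 3
y_4 = S_4(0) = a_4 = -2
y_5 = S_4(3) = -3
t_q=4 is in segment 2 (τ=1); S_2(τ)=3379/1532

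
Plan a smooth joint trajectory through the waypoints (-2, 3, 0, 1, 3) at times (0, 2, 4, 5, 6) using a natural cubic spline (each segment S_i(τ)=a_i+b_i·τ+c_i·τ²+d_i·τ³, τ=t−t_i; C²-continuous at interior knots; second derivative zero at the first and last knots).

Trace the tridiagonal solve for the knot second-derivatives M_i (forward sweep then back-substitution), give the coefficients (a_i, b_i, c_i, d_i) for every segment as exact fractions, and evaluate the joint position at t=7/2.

Δ: Δ0=5/2, Δ1=-3/2, Δ2=1, Δ3=2
row 1: diag=8, rhs=-24; c'=1/4, d'=-3
row 2: denom=6−2·1/4=11/2; d'=(15−2·-3)/(11/2)=42/11
row 3: denom=4−1·2/11=42/11; d'=(6−1·42/11)/(42/11)=4/7
back: M3=4/7
back: M2=42/11−2/11·4/7=26/7
back: M1=-3−1/4·26/7=-55/14
M: M0=0, M1=-55/14, M2=26/7, M3=4/7, M4=0
seg 0: a=-2, c=M0/2=0, d=(M1−M0)/(6·2)=-55/168, b=Δ0−h0·(2M0+M1)/6=80/21
seg 1: a=3, c=M1/2=-55/28, d=(M2−M1)/(6·2)=107/168, b=Δ1−h1·(2M1+M2)/6=-5/42
seg 2: a=0, c=M2/2=13/7, d=(M3−M2)/(6·1)=-11/21, b=Δ2−h2·(2M2+M3)/6=-1/3
seg 3: a=1, c=M3/2=2/7, d=(M4−M3)/(6·1)=-2/21, b=Δ3−h3·(2M3+M4)/6=38/21
t_q=7/2 → seg 1, τ=3/2; S=3+-5/42·τ+-55/28·τ²+107/168·τ³=247/448

  seg 0: a=-2 b=80/21 c=0 d=-55/168
  seg 1: a=3 b=-5/42 c=-55/28 d=107/168
  seg 2: a=0 b=-1/3 c=13/7 d=-11/21
  seg 3: a=1 b=38/21 c=2/7 d=-2/21
S(7/2) = 247/448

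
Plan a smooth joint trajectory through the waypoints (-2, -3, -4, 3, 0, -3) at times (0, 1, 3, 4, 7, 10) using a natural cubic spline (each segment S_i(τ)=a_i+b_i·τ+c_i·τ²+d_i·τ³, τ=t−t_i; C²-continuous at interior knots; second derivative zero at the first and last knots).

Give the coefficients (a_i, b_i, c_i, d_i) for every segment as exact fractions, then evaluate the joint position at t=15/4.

Δ: Δ0=-1, Δ1=-1/2, Δ2=7, Δ3=-1, Δ4=-1
row 1: diag=6, rhs=3; c'=1/3, d'=1/2
row 2: denom=6−2·1/3=16/3; d'=(45−2·1/2)/(16/3)=33/4
row 3: denom=8−1·3/16=125/16; d'=(-48−1·33/4)/(125/16)=-36/5
row 4: denom=12−3·48/125=1356/125; d'=(0−3·-36/5)/(1356/125)=225/113
back: M4=225/113
back: M3=-36/5−48/125·225/113=-900/113
back: M2=33/4−3/16·-900/113=1101/113
back: M1=1/2−1/3·1101/113=-621/226
M: M0=0, M1=-621/226, M2=1101/113, M3=-900/113, M4=225/113, M5=0
seg 0: a=-2, c=M0/2=0, d=(M1−M0)/(6·1)=-207/452, b=Δ0−h0·(2M0+M1)/6=-245/452
seg 1: a=-3, c=M1/2=-621/452, d=(M2−M1)/(6·2)=941/904, b=Δ1−h1·(2M1+M2)/6=-433/226
seg 2: a=-4, c=M2/2=1101/226, d=(M3−M2)/(6·1)=-667/226, b=Δ2−h2·(2M2+M3)/6=574/113
seg 3: a=3, c=M3/2=-450/113, d=(M4−M3)/(6·3)=125/226, b=Δ3−h3·(2M3+M4)/6=1349/226
seg 4: a=0, c=M4/2=225/226, d=(M5−M4)/(6·3)=-25/226, b=Δ4−h4·(2M4+M5)/6=-338/113
t_q=15/4 → seg 2, τ=3/4; S=-4+574/113·τ+1101/226·τ²+-667/226·τ³=18875/14464

  seg 0: a=-2 b=-245/452 c=0 d=-207/452
  seg 1: a=-3 b=-433/226 c=-621/452 d=941/904
  seg 2: a=-4 b=574/113 c=1101/226 d=-667/226
  seg 3: a=3 b=1349/226 c=-450/113 d=125/226
  seg 4: a=0 b=-338/113 c=225/226 d=-25/226
S(15/4) = 18875/14464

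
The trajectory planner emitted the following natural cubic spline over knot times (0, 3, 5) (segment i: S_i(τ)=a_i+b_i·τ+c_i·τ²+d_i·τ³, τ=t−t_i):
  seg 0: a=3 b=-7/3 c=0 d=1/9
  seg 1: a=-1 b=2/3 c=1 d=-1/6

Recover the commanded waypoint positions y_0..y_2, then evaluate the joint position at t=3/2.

y_0=3 y_1=-1 y_2=3
S(3/2) = -1/8

y_0 = S_0(0) = a_0 = 3
y_1 = S_1(0) = a_1 = -1
y_2 = S_1(2) = 3
t_q=3/2 is in segment 0 (τ=3/2); S_0(τ)=-1/8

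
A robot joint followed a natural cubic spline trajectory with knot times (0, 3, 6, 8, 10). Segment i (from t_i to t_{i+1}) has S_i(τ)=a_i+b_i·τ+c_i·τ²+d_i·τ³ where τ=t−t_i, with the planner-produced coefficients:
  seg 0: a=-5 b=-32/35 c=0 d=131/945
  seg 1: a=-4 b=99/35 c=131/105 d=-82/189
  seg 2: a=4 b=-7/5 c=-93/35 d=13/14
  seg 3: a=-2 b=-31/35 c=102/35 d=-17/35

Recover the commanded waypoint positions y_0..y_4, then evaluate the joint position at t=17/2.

y_0 = S_0(0) = a_0 = -5
y_1 = S_1(0) = a_1 = -4
y_2 = S_2(0) = a_2 = 4
y_3 = S_3(0) = a_3 = -2
y_4 = S_3(2) = 4
t_q=17/2 is in segment 3 (τ=1/2); S_3(τ)=-71/40

y_0=-5 y_1=-4 y_2=4 y_3=-2 y_4=4
S(17/2) = -71/40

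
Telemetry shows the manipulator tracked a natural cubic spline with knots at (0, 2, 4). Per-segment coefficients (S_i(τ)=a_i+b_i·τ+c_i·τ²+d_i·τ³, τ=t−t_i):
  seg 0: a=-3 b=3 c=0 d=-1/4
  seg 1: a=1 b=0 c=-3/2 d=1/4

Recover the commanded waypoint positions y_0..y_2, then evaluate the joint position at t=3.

y_0 = S_0(0) = a_0 = -3
y_1 = S_1(0) = a_1 = 1
y_2 = S_1(2) = -3
t_q=3 is in segment 1 (τ=1); S_1(τ)=-1/4

y_0=-3 y_1=1 y_2=-3
S(3) = -1/4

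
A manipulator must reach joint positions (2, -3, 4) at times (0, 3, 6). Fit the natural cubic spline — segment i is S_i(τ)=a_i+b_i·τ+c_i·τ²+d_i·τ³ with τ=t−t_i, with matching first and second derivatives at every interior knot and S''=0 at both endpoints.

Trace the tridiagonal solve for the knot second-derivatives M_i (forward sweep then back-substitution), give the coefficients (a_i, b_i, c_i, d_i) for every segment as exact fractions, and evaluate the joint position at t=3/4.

  seg 0: a=2 b=-8/3 c=0 d=1/9
  seg 1: a=-3 b=1/3 c=1 d=-1/9
S(3/4) = 3/64

Δ: Δ0=-5/3, Δ1=7/3
row 1: diag=12, rhs=24; c'=1/4, d'=2
back: M1=2
M: M0=0, M1=2, M2=0
seg 0: a=2, c=M0/2=0, d=(M1−M0)/(6·3)=1/9, b=Δ0−h0·(2M0+M1)/6=-8/3
seg 1: a=-3, c=M1/2=1, d=(M2−M1)/(6·3)=-1/9, b=Δ1−h1·(2M1+M2)/6=1/3
t_q=3/4 → seg 0, τ=3/4; S=2+-8/3·τ+0·τ²+1/9·τ³=3/64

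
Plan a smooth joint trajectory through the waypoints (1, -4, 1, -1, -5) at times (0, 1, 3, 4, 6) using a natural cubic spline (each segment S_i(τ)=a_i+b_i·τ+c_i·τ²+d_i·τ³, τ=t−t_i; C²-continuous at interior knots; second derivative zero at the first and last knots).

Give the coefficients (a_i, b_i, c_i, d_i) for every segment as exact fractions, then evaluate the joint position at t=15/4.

  seg 0: a=1 b=-831/124 c=0 d=211/124
  seg 1: a=-4 b=-99/62 c=633/124 d=-379/248
  seg 2: a=1 b=15/31 c=-126/31 d=49/31
  seg 3: a=-1 b=-90/31 c=21/31 d=-7/62
S(15/4) = -509/1984

Δ: Δ0=-5, Δ1=5/2, Δ2=-2, Δ3=-2
row 1: diag=6, rhs=45; c'=1/3, d'=15/2
row 2: denom=6−2·1/3=16/3; d'=(-27−2·15/2)/(16/3)=-63/8
row 3: denom=6−1·3/16=93/16; d'=(0−1·-63/8)/(93/16)=42/31
back: M3=42/31
back: M2=-63/8−3/16·42/31=-252/31
back: M1=15/2−1/3·-252/31=633/62
M: M0=0, M1=633/62, M2=-252/31, M3=42/31, M4=0
seg 0: a=1, c=M0/2=0, d=(M1−M0)/(6·1)=211/124, b=Δ0−h0·(2M0+M1)/6=-831/124
seg 1: a=-4, c=M1/2=633/124, d=(M2−M1)/(6·2)=-379/248, b=Δ1−h1·(2M1+M2)/6=-99/62
seg 2: a=1, c=M2/2=-126/31, d=(M3−M2)/(6·1)=49/31, b=Δ2−h2·(2M2+M3)/6=15/31
seg 3: a=-1, c=M3/2=21/31, d=(M4−M3)/(6·2)=-7/62, b=Δ3−h3·(2M3+M4)/6=-90/31
t_q=15/4 → seg 2, τ=3/4; S=1+15/31·τ+-126/31·τ²+49/31·τ³=-509/1984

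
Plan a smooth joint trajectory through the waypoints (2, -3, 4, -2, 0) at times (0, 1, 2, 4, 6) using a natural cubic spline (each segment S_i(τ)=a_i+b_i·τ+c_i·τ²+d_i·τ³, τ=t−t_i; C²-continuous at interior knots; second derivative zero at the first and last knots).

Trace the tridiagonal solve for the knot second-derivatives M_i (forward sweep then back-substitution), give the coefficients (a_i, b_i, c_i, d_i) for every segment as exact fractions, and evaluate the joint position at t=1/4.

  seg 0: a=2 b=-26/3 c=0 d=11/3
  seg 1: a=-3 b=7/3 c=11 d=-19/3
  seg 2: a=4 b=16/3 c=-8 d=23/12
  seg 3: a=-2 b=-11/3 c=7/2 d=-7/12
S(1/4) = -7/64

Δ: Δ0=-5, Δ1=7, Δ2=-3, Δ3=1
row 1: diag=4, rhs=72; c'=1/4, d'=18
row 2: denom=6−1·1/4=23/4; d'=(-60−1·18)/(23/4)=-312/23
row 3: denom=8−2·8/23=168/23; d'=(24−2·-312/23)/(168/23)=7
back: M3=7
back: M2=-312/23−8/23·7=-16
back: M1=18−1/4·-16=22
M: M0=0, M1=22, M2=-16, M3=7, M4=0
seg 0: a=2, c=M0/2=0, d=(M1−M0)/(6·1)=11/3, b=Δ0−h0·(2M0+M1)/6=-26/3
seg 1: a=-3, c=M1/2=11, d=(M2−M1)/(6·1)=-19/3, b=Δ1−h1·(2M1+M2)/6=7/3
seg 2: a=4, c=M2/2=-8, d=(M3−M2)/(6·2)=23/12, b=Δ2−h2·(2M2+M3)/6=16/3
seg 3: a=-2, c=M3/2=7/2, d=(M4−M3)/(6·2)=-7/12, b=Δ3−h3·(2M3+M4)/6=-11/3
t_q=1/4 → seg 0, τ=1/4; S=2+-26/3·τ+0·τ²+11/3·τ³=-7/64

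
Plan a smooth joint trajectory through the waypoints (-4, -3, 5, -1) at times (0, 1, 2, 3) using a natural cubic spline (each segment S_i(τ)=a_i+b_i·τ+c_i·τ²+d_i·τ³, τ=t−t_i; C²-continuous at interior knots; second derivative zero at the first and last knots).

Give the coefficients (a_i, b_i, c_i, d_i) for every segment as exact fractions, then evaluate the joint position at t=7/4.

  seg 0: a=-4 b=-9/5 c=0 d=14/5
  seg 1: a=-3 b=33/5 c=42/5 d=-7
  seg 2: a=5 b=12/5 c=-63/5 d=21/5
S(7/4) = 1191/320

Δ: Δ0=1, Δ1=8, Δ2=-6
row 1: diag=4, rhs=42; c'=1/4, d'=21/2
row 2: denom=4−1·1/4=15/4; d'=(-84−1·21/2)/(15/4)=-126/5
back: M2=-126/5
back: M1=21/2−1/4·-126/5=84/5
M: M0=0, M1=84/5, M2=-126/5, M3=0
seg 0: a=-4, c=M0/2=0, d=(M1−M0)/(6·1)=14/5, b=Δ0−h0·(2M0+M1)/6=-9/5
seg 1: a=-3, c=M1/2=42/5, d=(M2−M1)/(6·1)=-7, b=Δ1−h1·(2M1+M2)/6=33/5
seg 2: a=5, c=M2/2=-63/5, d=(M3−M2)/(6·1)=21/5, b=Δ2−h2·(2M2+M3)/6=12/5
t_q=7/4 → seg 1, τ=3/4; S=-3+33/5·τ+42/5·τ²+-7·τ³=1191/320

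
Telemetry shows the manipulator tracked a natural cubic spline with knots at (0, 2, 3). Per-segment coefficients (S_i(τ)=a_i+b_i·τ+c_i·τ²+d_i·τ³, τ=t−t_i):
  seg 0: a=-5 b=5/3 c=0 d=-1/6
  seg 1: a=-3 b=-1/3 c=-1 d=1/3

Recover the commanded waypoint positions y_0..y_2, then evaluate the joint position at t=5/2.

y_0=-5 y_1=-3 y_2=-4
S(5/2) = -27/8

y_0 = S_0(0) = a_0 = -5
y_1 = S_1(0) = a_1 = -3
y_2 = S_1(1) = -4
t_q=5/2 is in segment 1 (τ=1/2); S_1(τ)=-27/8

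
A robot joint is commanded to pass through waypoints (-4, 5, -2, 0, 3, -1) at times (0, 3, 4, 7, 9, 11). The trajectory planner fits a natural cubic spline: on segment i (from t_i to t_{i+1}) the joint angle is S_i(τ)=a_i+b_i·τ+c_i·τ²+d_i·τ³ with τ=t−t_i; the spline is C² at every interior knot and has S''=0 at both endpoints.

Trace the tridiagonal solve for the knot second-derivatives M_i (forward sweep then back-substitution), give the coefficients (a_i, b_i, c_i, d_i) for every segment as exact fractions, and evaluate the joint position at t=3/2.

Δ: Δ0=3, Δ1=-7, Δ2=2/3, Δ3=3/2, Δ4=-2
row 1: diag=8, rhs=-60; c'=1/8, d'=-15/2
row 2: denom=8−1·1/8=63/8; d'=(46−1·-15/2)/(63/8)=428/63
row 3: denom=10−3·8/21=62/7; d'=(5−3·428/63)/(62/7)=-323/186
row 4: denom=8−2·7/31=234/31; d'=(-21−2·-323/186)/(234/31)=-815/351
back: M4=-815/351
back: M3=-323/186−7/31·-815/351=-851/702
back: M2=428/63−8/21·-851/702=7640/1053
back: M1=-15/2−1/8·7640/1053=-17705/2106
M: M0=0, M1=-17705/2106, M2=7640/1053, M3=-851/702, M4=-815/351, M5=0
seg 0: a=-4, c=M0/2=0, d=(M1−M0)/(6·3)=-17705/37908, b=Δ0−h0·(2M0+M1)/6=30341/4212
seg 1: a=5, c=M1/2=-17705/4212, d=(M2−M1)/(6·1)=3665/1404, b=Δ1−h1·(2M1+M2)/6=-11387/2106
seg 2: a=-2, c=M2/2=3820/1053, d=(M3−M2)/(6·3)=-17833/37908, b=Δ2−h2·(2M2+M3)/6=-25199/4212
seg 3: a=0, c=M3/2=-851/1404, d=(M4−M3)/(6·2)=-779/8424, b=Δ3−h3·(2M3+M4)/6=6491/2106
seg 4: a=3, c=M4/2=-815/702, d=(M5−M4)/(6·2)=815/4212, b=Δ4−h4·(2M4+M5)/6=-476/1053
t_q=3/2 → seg 0, τ=3/2; S=-4+30341/4212·τ+0·τ²+-17705/37908·τ³=19577/3744

  seg 0: a=-4 b=30341/4212 c=0 d=-17705/37908
  seg 1: a=5 b=-11387/2106 c=-17705/4212 d=3665/1404
  seg 2: a=-2 b=-25199/4212 c=3820/1053 d=-17833/37908
  seg 3: a=0 b=6491/2106 c=-851/1404 d=-779/8424
  seg 4: a=3 b=-476/1053 c=-815/702 d=815/4212
S(3/2) = 19577/3744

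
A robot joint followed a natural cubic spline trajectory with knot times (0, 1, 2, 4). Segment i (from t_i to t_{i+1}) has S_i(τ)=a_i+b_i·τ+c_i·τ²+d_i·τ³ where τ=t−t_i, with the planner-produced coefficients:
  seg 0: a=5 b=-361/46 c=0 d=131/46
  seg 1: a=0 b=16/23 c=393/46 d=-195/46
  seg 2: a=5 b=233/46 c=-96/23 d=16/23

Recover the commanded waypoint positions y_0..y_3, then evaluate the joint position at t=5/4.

y_0=5 y_1=0 y_2=5 y_3=4
S(5/4) = 1889/2944

y_0 = S_0(0) = a_0 = 5
y_1 = S_1(0) = a_1 = 0
y_2 = S_2(0) = a_2 = 5
y_3 = S_2(2) = 4
t_q=5/4 is in segment 1 (τ=1/4); S_1(τ)=1889/2944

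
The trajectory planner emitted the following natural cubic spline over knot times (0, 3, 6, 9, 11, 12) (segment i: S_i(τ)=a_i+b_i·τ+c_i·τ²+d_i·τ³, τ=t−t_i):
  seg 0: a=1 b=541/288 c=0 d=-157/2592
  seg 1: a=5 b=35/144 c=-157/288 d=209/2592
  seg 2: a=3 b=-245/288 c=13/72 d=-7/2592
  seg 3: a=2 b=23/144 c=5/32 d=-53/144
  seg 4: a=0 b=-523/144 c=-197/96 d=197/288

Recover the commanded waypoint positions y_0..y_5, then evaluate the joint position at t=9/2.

y_0 = S_0(0) = a_0 = 1
y_1 = S_1(0) = a_1 = 5
y_2 = S_2(0) = a_2 = 3
y_3 = S_3(0) = a_3 = 2
y_4 = S_4(0) = a_4 = 0
y_5 = S_4(1) = -5
t_q=9/2 is in segment 1 (τ=3/2); S_1(τ)=1129/256

y_0=1 y_1=5 y_2=3 y_3=2 y_4=0 y_5=-5
S(9/2) = 1129/256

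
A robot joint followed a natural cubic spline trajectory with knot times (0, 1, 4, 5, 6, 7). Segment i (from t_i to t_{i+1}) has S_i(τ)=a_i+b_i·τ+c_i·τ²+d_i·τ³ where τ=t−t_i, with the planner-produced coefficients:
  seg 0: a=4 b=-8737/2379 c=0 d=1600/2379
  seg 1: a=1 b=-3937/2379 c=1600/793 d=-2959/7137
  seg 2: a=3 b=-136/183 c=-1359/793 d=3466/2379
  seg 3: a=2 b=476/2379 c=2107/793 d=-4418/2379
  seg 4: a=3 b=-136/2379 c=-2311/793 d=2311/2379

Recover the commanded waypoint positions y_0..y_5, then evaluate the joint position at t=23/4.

y_0=4 y_1=1 y_2=3 y_3=2 y_4=3 y_5=1
S(23/4) = 5585/1952

y_0 = S_0(0) = a_0 = 4
y_1 = S_1(0) = a_1 = 1
y_2 = S_2(0) = a_2 = 3
y_3 = S_3(0) = a_3 = 2
y_4 = S_4(0) = a_4 = 3
y_5 = S_4(1) = 1
t_q=23/4 is in segment 3 (τ=3/4); S_3(τ)=5585/1952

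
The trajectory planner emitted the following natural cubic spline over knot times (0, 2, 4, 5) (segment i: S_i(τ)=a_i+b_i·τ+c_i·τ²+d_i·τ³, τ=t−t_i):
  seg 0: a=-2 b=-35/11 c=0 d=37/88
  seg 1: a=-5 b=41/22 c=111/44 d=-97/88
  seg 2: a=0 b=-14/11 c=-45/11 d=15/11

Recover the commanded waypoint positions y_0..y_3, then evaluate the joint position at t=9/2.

y_0=-2 y_1=-5 y_2=0 y_3=-4
S(9/2) = -131/88

y_0 = S_0(0) = a_0 = -2
y_1 = S_1(0) = a_1 = -5
y_2 = S_2(0) = a_2 = 0
y_3 = S_2(1) = -4
t_q=9/2 is in segment 2 (τ=1/2); S_2(τ)=-131/88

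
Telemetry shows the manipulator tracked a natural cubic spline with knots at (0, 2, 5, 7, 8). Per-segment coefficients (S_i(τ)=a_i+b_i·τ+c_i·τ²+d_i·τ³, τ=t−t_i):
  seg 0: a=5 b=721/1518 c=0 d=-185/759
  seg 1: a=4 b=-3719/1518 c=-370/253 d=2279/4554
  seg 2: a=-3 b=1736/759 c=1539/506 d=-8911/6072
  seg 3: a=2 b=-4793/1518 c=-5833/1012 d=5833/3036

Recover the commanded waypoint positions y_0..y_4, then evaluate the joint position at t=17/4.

y_0 = S_0(0) = a_0 = 5
y_1 = S_1(0) = a_1 = 4
y_2 = S_2(0) = a_2 = -3
y_3 = S_3(0) = a_3 = 2
y_4 = S_3(1) = -5
t_q=17/4 is in segment 1 (τ=9/4); S_1(τ)=-9467/2944

y_0=5 y_1=4 y_2=-3 y_3=2 y_4=-5
S(17/4) = -9467/2944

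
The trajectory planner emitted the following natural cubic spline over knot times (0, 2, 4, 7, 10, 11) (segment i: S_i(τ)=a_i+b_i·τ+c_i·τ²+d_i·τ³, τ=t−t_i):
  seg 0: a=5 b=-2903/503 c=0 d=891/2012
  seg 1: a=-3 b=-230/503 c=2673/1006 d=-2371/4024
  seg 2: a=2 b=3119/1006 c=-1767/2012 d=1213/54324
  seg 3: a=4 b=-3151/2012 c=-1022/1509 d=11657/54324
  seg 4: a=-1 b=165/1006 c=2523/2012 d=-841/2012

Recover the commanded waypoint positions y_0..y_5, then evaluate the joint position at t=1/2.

y_0=5 y_1=-3 y_2=2 y_3=4 y_4=-1 y_5=0
S(1/2) = 34923/16096

y_0 = S_0(0) = a_0 = 5
y_1 = S_1(0) = a_1 = -3
y_2 = S_2(0) = a_2 = 2
y_3 = S_3(0) = a_3 = 4
y_4 = S_4(0) = a_4 = -1
y_5 = S_4(1) = 0
t_q=1/2 is in segment 0 (τ=1/2); S_0(τ)=34923/16096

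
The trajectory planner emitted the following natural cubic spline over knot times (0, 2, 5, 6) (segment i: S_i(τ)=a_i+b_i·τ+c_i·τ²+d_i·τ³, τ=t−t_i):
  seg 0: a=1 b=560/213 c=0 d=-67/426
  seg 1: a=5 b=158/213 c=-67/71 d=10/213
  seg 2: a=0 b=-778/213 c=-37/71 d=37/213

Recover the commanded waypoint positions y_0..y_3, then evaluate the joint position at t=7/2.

y_0 = S_0(0) = a_0 = 1
y_1 = S_1(0) = a_1 = 5
y_2 = S_2(0) = a_2 = 0
y_3 = S_2(1) = -4
t_q=7/2 is in segment 1 (τ=3/2); S_1(τ)=589/142

y_0=1 y_1=5 y_2=0 y_3=-4
S(7/2) = 589/142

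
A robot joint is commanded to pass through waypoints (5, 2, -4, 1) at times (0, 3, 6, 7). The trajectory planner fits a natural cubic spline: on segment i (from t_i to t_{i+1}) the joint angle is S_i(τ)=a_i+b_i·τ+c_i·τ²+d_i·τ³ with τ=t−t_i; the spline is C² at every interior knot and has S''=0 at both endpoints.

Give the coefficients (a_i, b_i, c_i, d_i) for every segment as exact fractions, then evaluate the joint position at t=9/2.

Δ: Δ0=-1, Δ1=-2, Δ2=5
row 1: diag=12, rhs=-6; c'=1/4, d'=-1/2
row 2: denom=8−3·1/4=29/4; d'=(42−3·-1/2)/(29/4)=6
back: M2=6
back: M1=-1/2−1/4·6=-2
M: M0=0, M1=-2, M2=6, M3=0
seg 0: a=5, c=M0/2=0, d=(M1−M0)/(6·3)=-1/9, b=Δ0−h0·(2M0+M1)/6=0
seg 1: a=2, c=M1/2=-1, d=(M2−M1)/(6·3)=4/9, b=Δ1−h1·(2M1+M2)/6=-3
seg 2: a=-4, c=M2/2=3, d=(M3−M2)/(6·1)=-1, b=Δ2−h2·(2M2+M3)/6=3
t_q=9/2 → seg 1, τ=3/2; S=2+-3·τ+-1·τ²+4/9·τ³=-13/4

  seg 0: a=5 b=0 c=0 d=-1/9
  seg 1: a=2 b=-3 c=-1 d=4/9
  seg 2: a=-4 b=3 c=3 d=-1
S(9/2) = -13/4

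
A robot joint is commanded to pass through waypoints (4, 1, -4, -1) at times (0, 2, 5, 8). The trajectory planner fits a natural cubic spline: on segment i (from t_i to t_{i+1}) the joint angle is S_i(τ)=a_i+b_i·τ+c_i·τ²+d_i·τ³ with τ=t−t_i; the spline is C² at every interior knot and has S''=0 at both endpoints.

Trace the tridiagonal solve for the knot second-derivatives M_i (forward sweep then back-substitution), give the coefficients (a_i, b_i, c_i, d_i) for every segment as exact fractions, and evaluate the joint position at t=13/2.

Δ: Δ0=-3/2, Δ1=-5/3, Δ2=1
row 1: diag=10, rhs=-1; c'=3/10, d'=-1/10
row 2: denom=12−3·3/10=111/10; d'=(16−3·-1/10)/(111/10)=163/111
back: M2=163/111
back: M1=-1/10−3/10·163/111=-20/37
M: M0=0, M1=-20/37, M2=163/111, M3=0
seg 0: a=4, c=M0/2=0, d=(M1−M0)/(6·2)=-5/111, b=Δ0−h0·(2M0+M1)/6=-293/222
seg 1: a=1, c=M1/2=-10/37, d=(M2−M1)/(6·3)=223/1998, b=Δ1−h1·(2M1+M2)/6=-413/222
seg 2: a=-4, c=M2/2=163/222, d=(M3−M2)/(6·3)=-163/1998, b=Δ2−h2·(2M2+M3)/6=-52/111
t_q=13/2 → seg 2, τ=3/2; S=-4+-52/111·τ+163/222·τ²+-163/1998·τ³=-1969/592

  seg 0: a=4 b=-293/222 c=0 d=-5/111
  seg 1: a=1 b=-413/222 c=-10/37 d=223/1998
  seg 2: a=-4 b=-52/111 c=163/222 d=-163/1998
S(13/2) = -1969/592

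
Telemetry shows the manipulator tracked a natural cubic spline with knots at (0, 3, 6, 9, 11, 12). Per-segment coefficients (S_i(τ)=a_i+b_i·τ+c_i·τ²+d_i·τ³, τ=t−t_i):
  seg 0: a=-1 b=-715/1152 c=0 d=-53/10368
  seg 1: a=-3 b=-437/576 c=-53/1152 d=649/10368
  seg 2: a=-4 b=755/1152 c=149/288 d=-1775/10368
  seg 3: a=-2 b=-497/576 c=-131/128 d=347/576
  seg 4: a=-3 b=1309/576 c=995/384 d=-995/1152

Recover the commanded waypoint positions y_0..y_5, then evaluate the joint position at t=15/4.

y_0=-1 y_1=-3 y_2=-4 y_3=-2 y_4=-3 y_5=1
S(15/4) = -29233/8192

y_0 = S_0(0) = a_0 = -1
y_1 = S_1(0) = a_1 = -3
y_2 = S_2(0) = a_2 = -4
y_3 = S_3(0) = a_3 = -2
y_4 = S_4(0) = a_4 = -3
y_5 = S_4(1) = 1
t_q=15/4 is in segment 1 (τ=3/4); S_1(τ)=-29233/8192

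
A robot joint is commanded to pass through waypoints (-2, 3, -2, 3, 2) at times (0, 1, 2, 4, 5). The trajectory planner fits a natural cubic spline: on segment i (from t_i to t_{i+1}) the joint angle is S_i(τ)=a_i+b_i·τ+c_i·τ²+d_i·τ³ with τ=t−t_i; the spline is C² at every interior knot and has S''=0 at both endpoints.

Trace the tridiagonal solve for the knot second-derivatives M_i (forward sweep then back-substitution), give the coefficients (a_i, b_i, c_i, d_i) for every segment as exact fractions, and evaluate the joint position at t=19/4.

  seg 0: a=-2 b=491/61 c=0 d=-186/61
  seg 1: a=3 b=-67/61 c=-558/61 d=320/61
  seg 2: a=-2 b=-223/61 c=402/61 d=-857/488
  seg 3: a=3 b=199/122 c=-963/244 d=321/244
S(19/4) = 39951/15616

Δ: Δ0=5, Δ1=-5, Δ2=5/2, Δ3=-1
row 1: diag=4, rhs=-60; c'=1/4, d'=-15
row 2: denom=6−1·1/4=23/4; d'=(45−1·-15)/(23/4)=240/23
row 3: denom=6−2·8/23=122/23; d'=(-21−2·240/23)/(122/23)=-963/122
back: M3=-963/122
back: M2=240/23−8/23·-963/122=804/61
back: M1=-15−1/4·804/61=-1116/61
M: M0=0, M1=-1116/61, M2=804/61, M3=-963/122, M4=0
seg 0: a=-2, c=M0/2=0, d=(M1−M0)/(6·1)=-186/61, b=Δ0−h0·(2M0+M1)/6=491/61
seg 1: a=3, c=M1/2=-558/61, d=(M2−M1)/(6·1)=320/61, b=Δ1−h1·(2M1+M2)/6=-67/61
seg 2: a=-2, c=M2/2=402/61, d=(M3−M2)/(6·2)=-857/488, b=Δ2−h2·(2M2+M3)/6=-223/61
seg 3: a=3, c=M3/2=-963/244, d=(M4−M3)/(6·1)=321/244, b=Δ3−h3·(2M3+M4)/6=199/122
t_q=19/4 → seg 3, τ=3/4; S=3+199/122·τ+-963/244·τ²+321/244·τ³=39951/15616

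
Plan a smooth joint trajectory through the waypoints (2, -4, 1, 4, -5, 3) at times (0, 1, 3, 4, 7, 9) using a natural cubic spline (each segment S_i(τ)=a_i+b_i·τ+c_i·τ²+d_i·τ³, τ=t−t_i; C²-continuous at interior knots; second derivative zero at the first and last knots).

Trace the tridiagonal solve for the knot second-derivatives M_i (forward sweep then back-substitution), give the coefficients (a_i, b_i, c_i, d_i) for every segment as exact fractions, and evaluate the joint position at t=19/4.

  seg 0: a=2 b=-16575/2212 c=0 d=3303/2212
  seg 1: a=-4 b=-3333/1106 c=9909/2212 d=-3811/4424
  seg 2: a=1 b=2526/553 c=-381/553 d=-486/553
  seg 3: a=4 b=306/553 c=-1839/553 d=1184/1659
  seg 4: a=-5 b=-72/553 c=1713/553 d=-571/1106
S(19/4) = 25177/8848

Δ: Δ0=-6, Δ1=5/2, Δ2=3, Δ3=-3, Δ4=4
row 1: diag=6, rhs=51; c'=1/3, d'=17/2
row 2: denom=6−2·1/3=16/3; d'=(3−2·17/2)/(16/3)=-21/8
row 3: denom=8−1·3/16=125/16; d'=(-36−1·-21/8)/(125/16)=-534/125
row 4: denom=10−3·48/125=1106/125; d'=(42−3·-534/125)/(1106/125)=3426/553
back: M4=3426/553
back: M3=-534/125−48/125·3426/553=-3678/553
back: M2=-21/8−3/16·-3678/553=-762/553
back: M1=17/2−1/3·-762/553=9909/1106
M: M0=0, M1=9909/1106, M2=-762/553, M3=-3678/553, M4=3426/553, M5=0
seg 0: a=2, c=M0/2=0, d=(M1−M0)/(6·1)=3303/2212, b=Δ0−h0·(2M0+M1)/6=-16575/2212
seg 1: a=-4, c=M1/2=9909/2212, d=(M2−M1)/(6·2)=-3811/4424, b=Δ1−h1·(2M1+M2)/6=-3333/1106
seg 2: a=1, c=M2/2=-381/553, d=(M3−M2)/(6·1)=-486/553, b=Δ2−h2·(2M2+M3)/6=2526/553
seg 3: a=4, c=M3/2=-1839/553, d=(M4−M3)/(6·3)=1184/1659, b=Δ3−h3·(2M3+M4)/6=306/553
seg 4: a=-5, c=M4/2=1713/553, d=(M5−M4)/(6·2)=-571/1106, b=Δ4−h4·(2M4+M5)/6=-72/553
t_q=19/4 → seg 3, τ=3/4; S=4+306/553·τ+-1839/553·τ²+1184/1659·τ³=25177/8848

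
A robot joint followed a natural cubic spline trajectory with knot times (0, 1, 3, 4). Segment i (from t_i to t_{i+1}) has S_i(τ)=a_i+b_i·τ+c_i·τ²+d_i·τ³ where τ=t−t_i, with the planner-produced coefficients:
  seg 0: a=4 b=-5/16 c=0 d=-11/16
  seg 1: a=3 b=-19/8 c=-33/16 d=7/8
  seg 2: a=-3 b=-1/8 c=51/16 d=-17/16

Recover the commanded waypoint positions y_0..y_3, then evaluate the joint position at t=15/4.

y_0=4 y_1=3 y_2=-3 y_3=-1
S(15/4) = -1791/1024

y_0 = S_0(0) = a_0 = 4
y_1 = S_1(0) = a_1 = 3
y_2 = S_2(0) = a_2 = -3
y_3 = S_2(1) = -1
t_q=15/4 is in segment 2 (τ=3/4); S_2(τ)=-1791/1024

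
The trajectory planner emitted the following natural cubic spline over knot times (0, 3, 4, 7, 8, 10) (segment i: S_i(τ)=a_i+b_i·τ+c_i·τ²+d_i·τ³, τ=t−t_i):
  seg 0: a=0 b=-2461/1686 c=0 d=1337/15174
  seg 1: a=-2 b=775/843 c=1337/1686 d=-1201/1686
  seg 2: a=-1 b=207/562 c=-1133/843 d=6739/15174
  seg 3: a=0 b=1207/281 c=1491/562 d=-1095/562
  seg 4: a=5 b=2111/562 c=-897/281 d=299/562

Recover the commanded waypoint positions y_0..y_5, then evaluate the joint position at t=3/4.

y_0=0 y_1=-2 y_2=-1 y_3=0 y_4=5 y_5=4
S(3/4) = -38039/35968

y_0 = S_0(0) = a_0 = 0
y_1 = S_1(0) = a_1 = -2
y_2 = S_2(0) = a_2 = -1
y_3 = S_3(0) = a_3 = 0
y_4 = S_4(0) = a_4 = 5
y_5 = S_4(2) = 4
t_q=3/4 is in segment 0 (τ=3/4); S_0(τ)=-38039/35968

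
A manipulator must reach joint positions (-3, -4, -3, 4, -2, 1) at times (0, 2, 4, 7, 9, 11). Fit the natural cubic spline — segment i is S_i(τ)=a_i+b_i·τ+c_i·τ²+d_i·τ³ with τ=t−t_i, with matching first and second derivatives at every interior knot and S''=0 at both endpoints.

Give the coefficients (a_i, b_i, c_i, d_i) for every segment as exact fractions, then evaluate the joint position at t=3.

Δ: Δ0=-1/2, Δ1=1/2, Δ2=7/3, Δ3=-3, Δ4=3/2
row 1: diag=8, rhs=6; c'=1/4, d'=3/4
row 2: denom=10−2·1/4=19/2; d'=(11−2·3/4)/(19/2)=1
row 3: denom=10−3·6/19=172/19; d'=(-32−3·1)/(172/19)=-665/172
row 4: denom=8−2·19/86=325/43; d'=(27−2·-665/172)/(325/43)=2987/650
back: M4=2987/650
back: M3=-665/172−19/86·2987/650=-3173/650
back: M2=1−6/19·-3173/650=826/325
back: M1=3/4−1/4·826/325=149/1300
M: M0=0, M1=149/1300, M2=826/325, M3=-3173/650, M4=2987/650, M5=0
seg 0: a=-3, c=M0/2=0, d=(M1−M0)/(6·2)=149/15600, b=Δ0−h0·(2M0+M1)/6=-2099/3900
seg 1: a=-4, c=M1/2=149/2600, d=(M2−M1)/(6·2)=631/3120, b=Δ1−h1·(2M1+M2)/6=-413/975
seg 2: a=-3, c=M2/2=413/325, d=(M3−M2)/(6·3)=-193/468, b=Δ2−h2·(2M2+M3)/6=8707/3900
seg 3: a=4, c=M3/2=-3173/1300, d=(M4−M3)/(6·2)=154/195, b=Δ3−h3·(2M3+M4)/6=-2491/1950
seg 4: a=-2, c=M4/2=2987/1300, d=(M5−M4)/(6·2)=-2987/7800, b=Δ4−h4·(2M4+M5)/6=-3049/1950
t_q=3 → seg 1, τ=1; S=-4+-413/975·τ+149/2600·τ²+631/3120·τ³=-21653/5200

  seg 0: a=-3 b=-2099/3900 c=0 d=149/15600
  seg 1: a=-4 b=-413/975 c=149/2600 d=631/3120
  seg 2: a=-3 b=8707/3900 c=413/325 d=-193/468
  seg 3: a=4 b=-2491/1950 c=-3173/1300 d=154/195
  seg 4: a=-2 b=-3049/1950 c=2987/1300 d=-2987/7800
S(3) = -21653/5200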